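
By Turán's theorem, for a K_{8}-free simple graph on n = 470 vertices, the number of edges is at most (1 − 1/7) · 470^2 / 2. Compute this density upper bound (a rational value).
Turán density bound = (6/7) · 470^2/2 = 662700/7 ≈ 94671.4286

Turán's theorem: ex(n, K_{r+1}) is achieved by the complete r-partite Turán graph T(n, r) with parts as balanced as possible, and is at most (1 − 1/r) · n^2/2. For r = 7, n = 470: the density bound is (6/7) · 220900/2 = 662700/7 ≈ 94671.4286. The integer-valued extremum is e(T(470, 7)) = 94671, which is strictly less than the density bound 662700/7 since 7 ∤ 470 (the parts of T(470, 7) cannot all be equal).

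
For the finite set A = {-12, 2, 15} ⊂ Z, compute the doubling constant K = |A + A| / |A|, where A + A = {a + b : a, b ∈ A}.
K = |A + A| / |A| = 6/3 = 2

Enumerate A + A = {a + b : a, b ∈ A}. With |A| = 3, there are |A|^2 = 9 ordered sum pairs; collecting distinct values, A + A = {-24, -10, 3, 4, 17, 30}, so |A + A| = 6. Thus K = 6/3 = 2. For comparison, the minimum possible |A + A| over all 3-element sets is 2·3 − 1 = 5 (so min K = 5/3), attained only by arithmetic progressions.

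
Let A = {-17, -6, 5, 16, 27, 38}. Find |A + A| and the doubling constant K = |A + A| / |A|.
K = |A + A| / |A| = 11/6

Enumerate A + A = {a + b : a, b ∈ A}. With |A| = 6, there are |A|^2 = 36 ordered sum pairs; collecting distinct values, A + A = {-34, -23, -12, -1, 10, 21, 32, 43, 54, 65, 76}, so |A + A| = 11. Thus K = 11/6. Here |A + A| = 2|A| − 1 = 11, the minimum possible — so K = 11/6 is minimal, which holds iff A is an arithmetic progression.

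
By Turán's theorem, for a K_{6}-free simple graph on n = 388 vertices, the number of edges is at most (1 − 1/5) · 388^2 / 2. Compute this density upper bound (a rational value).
Turán density bound = (4/5) · 388^2/2 = 301088/5 ≈ 60217.6

Turán's theorem: ex(n, K_{r+1}) is achieved by the complete r-partite Turán graph T(n, r) with parts as balanced as possible, and is at most (1 − 1/r) · n^2/2. For r = 5, n = 388: the density bound is (4/5) · 150544/2 = 301088/5 ≈ 60217.6. The integer-valued extremum is e(T(388, 5)) = 60217, which is strictly less than the density bound 301088/5 since 5 ∤ 388 (the parts of T(388, 5) cannot all be equal).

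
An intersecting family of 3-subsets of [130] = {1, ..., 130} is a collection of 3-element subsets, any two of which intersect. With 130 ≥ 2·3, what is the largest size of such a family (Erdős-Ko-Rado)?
max |F| = C(129, 2) = 8256

The Erdős-Ko-Rado theorem states: for n ≥ 2k, an intersecting family of k-subsets of an n-element set has size at most C(n − 1, k − 1), with equality for 'star' families {A ⊆ [n] : |A| = k, i ∈ A} (fix an element i). For n = 130, k = 3: C(129, 2) = 8256.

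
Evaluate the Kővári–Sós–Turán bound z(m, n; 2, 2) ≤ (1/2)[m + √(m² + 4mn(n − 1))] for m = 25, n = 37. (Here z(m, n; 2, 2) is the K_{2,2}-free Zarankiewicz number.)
z(25, 37; 2, 2) ≤ (1/2)[25 + √(25² + 4·25·37·36)] = (1/2)[25 + √133825] = 195.4105

Kővári–Sós–Turán: let r_1, ..., r_25 be the row sums and z = Σ r_i the total number of 1s. Each pair of columns can share at most one row with both entries 1 (else a 2×2 all-ones block appears), so Σ_i C(r_i, 2) ≤ C(37, 2) = 666. By convexity Σ_i C(r_i, 2) ≥ 25·C(z/25, 2) = z(z − 25)/(2·25), giving z² − 25z − 25·37·36 ≤ 0 and hence z ≤ (1/2)[25 + √(625 + 4·33300)] = (1/2)[25 + √133825] ≈ (1/2)(25 + 365.821) = 195.4105.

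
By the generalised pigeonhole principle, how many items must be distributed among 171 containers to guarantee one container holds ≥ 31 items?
n = (31 − 1)·171 + 1 = 5131

By the generalised pigeonhole principle, to guarantee some box contains ≥ r objects we need more than (r − 1) · k objects total. Threshold: n = (r − 1) · k + 1. With r = 31 and k = 171: n = 30 · 171 + 1 = 5130 + 1 = 5131. For n = 5130 = 30 · 171, we can put exactly 30 objects in every box, avoiding 31 in any single one — so 5131 is tight.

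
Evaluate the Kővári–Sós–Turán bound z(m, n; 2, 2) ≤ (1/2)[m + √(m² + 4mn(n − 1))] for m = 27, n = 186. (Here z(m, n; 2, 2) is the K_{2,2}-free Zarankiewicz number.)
z(27, 186; 2, 2) ≤ (1/2)[27 + √(27² + 4·27·186·185)] = (1/2)[27 + √3717009] = 977.4773

Kővári–Sós–Turán: let r_1, ..., r_27 be the row sums and z = Σ r_i the total number of 1s. Each pair of columns can share at most one row with both entries 1 (else a 2×2 all-ones block appears), so Σ_i C(r_i, 2) ≤ C(186, 2) = 17205. By convexity Σ_i C(r_i, 2) ≥ 27·C(z/27, 2) = z(z − 27)/(2·27), giving z² − 27z − 27·186·185 ≤ 0 and hence z ≤ (1/2)[27 + √(729 + 4·929070)] = (1/2)[27 + √3717009] ≈ (1/2)(27 + 1927.9546) = 977.4773.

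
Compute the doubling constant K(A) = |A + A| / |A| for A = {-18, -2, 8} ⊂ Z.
K = |A + A| / |A| = 6/3 = 2

Enumerate A + A = {a + b : a, b ∈ A}. With |A| = 3, there are |A|^2 = 9 ordered sum pairs; collecting distinct values, A + A = {-36, -20, -10, -4, 6, 16}, so |A + A| = 6. Thus K = 6/3 = 2. For comparison, the minimum possible |A + A| over all 3-element sets is 2·3 − 1 = 5 (so min K = 5/3), attained only by arithmetic progressions.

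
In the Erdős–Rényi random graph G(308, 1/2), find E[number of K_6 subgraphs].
E[# K_6] = C(308, 6) · (1/2)^C(6, 2) = 1129000342008 / 2^15 = 141125042751/4096 ≈ 34454356.140381

For each 6-subset S of vertices (there are C(308, 6) = 1129000342008 such S), let X_S = 1 if S induces a K_6 (all C(6, 2) = 15 edges present). Then P(X_S = 1) = (1/2)^15 = 1/32768. By linearity of expectation, E[# K_6] = C(308, 6) · (1/2)^15 = 1129000342008 / 32768 = 141125042751/4096 ≈ 34454356.140381.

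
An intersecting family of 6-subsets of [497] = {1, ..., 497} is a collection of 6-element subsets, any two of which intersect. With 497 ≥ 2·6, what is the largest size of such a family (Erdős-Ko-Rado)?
max |F| = C(496, 5) = 245157170544

Erdős-Ko-Rado (1961): when n ≥ 2k, max |F| = C(n−1, k−1). The bound is attained by the star {A : i ∈ A} for any fixed i ∈ [n]. Here C(497−1, 6−1) = C(496, 5) = 245157170544.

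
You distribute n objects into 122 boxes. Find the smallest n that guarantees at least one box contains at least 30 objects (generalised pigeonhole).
n = (30 − 1)·122 + 1 = 3539

By the generalised pigeonhole principle, to guarantee some box contains ≥ r objects we need more than (r − 1) · k objects total. Threshold: n = (r − 1) · k + 1. With r = 30 and k = 122: n = 29 · 122 + 1 = 3538 + 1 = 3539. For n = 3538 = 29 · 122, we can put exactly 29 objects in every box, avoiding 30 in any single one — so 3539 is tight.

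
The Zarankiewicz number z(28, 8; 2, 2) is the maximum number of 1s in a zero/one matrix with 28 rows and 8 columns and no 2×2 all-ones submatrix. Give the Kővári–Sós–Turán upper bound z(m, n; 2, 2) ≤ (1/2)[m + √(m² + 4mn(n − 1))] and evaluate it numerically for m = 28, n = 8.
z(28, 8; 2, 2) ≤ (1/2)[28 + √(28² + 4·28·8·7)] = (1/2)[28 + √7056] = 56

Kővári–Sós–Turán: let r_1, ..., r_28 be the row sums and z = Σ r_i the total number of 1s. Each pair of columns can share at most one row with both entries 1 (else a 2×2 all-ones block appears), so Σ_i C(r_i, 2) ≤ C(8, 2) = 28. By convexity Σ_i C(r_i, 2) ≥ 28·C(z/28, 2) = z(z − 28)/(2·28), giving z² − 28z − 28·8·7 ≤ 0 and hence z ≤ (1/2)[28 + √(784 + 4·1568)] = (1/2)[28 + √7056] ≈ (1/2)(28 + 84) = 56.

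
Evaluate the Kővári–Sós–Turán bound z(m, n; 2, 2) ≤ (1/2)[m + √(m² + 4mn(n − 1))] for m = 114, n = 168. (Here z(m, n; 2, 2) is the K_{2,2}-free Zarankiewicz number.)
z(114, 168; 2, 2) ≤ (1/2)[114 + √(114² + 4·114·168·167)] = (1/2)[114 + √12806532] = 1846.3108

Kővári–Sós–Turán: let r_1, ..., r_114 be the row sums and z = Σ r_i the total number of 1s. Each pair of columns can share at most one row with both entries 1 (else a 2×2 all-ones block appears), so Σ_i C(r_i, 2) ≤ C(168, 2) = 14028. By convexity Σ_i C(r_i, 2) ≥ 114·C(z/114, 2) = z(z − 114)/(2·114), giving z² − 114z − 114·168·167 ≤ 0 and hence z ≤ (1/2)[114 + √(12996 + 4·3198384)] = (1/2)[114 + √12806532] ≈ (1/2)(114 + 3578.6215) = 1846.3108.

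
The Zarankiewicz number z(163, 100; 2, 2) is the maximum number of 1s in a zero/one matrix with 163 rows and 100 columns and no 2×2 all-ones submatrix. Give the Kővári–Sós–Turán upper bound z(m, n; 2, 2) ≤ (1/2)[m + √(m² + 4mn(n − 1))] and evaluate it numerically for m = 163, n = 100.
z(163, 100; 2, 2) ≤ (1/2)[163 + √(163² + 4·163·100·99)] = (1/2)[163 + √6481369] = 1354.4266

Kővári–Sós–Turán: let r_1, ..., r_163 be the row sums and z = Σ r_i the total number of 1s. Each pair of columns can share at most one row with both entries 1 (else a 2×2 all-ones block appears), so Σ_i C(r_i, 2) ≤ C(100, 2) = 4950. By convexity Σ_i C(r_i, 2) ≥ 163·C(z/163, 2) = z(z − 163)/(2·163), giving z² − 163z − 163·100·99 ≤ 0 and hence z ≤ (1/2)[163 + √(26569 + 4·1613700)] = (1/2)[163 + √6481369] ≈ (1/2)(163 + 2545.8533) = 1354.4266.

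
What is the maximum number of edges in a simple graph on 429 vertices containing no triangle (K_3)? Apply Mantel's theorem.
ex(429, K_3) = ⌊429^2/4⌋ = 46010

Mantel (1907): a triangle-free graph on n vertices has at most ⌊n^2/4⌋ edges, with equality for the complete bipartite graph K_{⌊n/2⌋, ⌈n/2⌉}. For n = 429: ⌊429^2/4⌋ = ⌊184041/4⌋ = 46010. The extremal graph is K_{214, 215}, which has 214·215 = 46010 edges.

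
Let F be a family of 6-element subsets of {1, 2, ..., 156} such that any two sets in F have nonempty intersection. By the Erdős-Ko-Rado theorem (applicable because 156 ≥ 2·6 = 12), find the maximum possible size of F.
max |F| = C(155, 5) = 698526906

The Erdős-Ko-Rado theorem states: for n ≥ 2k, an intersecting family of k-subsets of an n-element set has size at most C(n − 1, k − 1), with equality for 'star' families {A ⊆ [n] : |A| = k, i ∈ A} (fix an element i). For n = 156, k = 6: C(155, 5) = 698526906.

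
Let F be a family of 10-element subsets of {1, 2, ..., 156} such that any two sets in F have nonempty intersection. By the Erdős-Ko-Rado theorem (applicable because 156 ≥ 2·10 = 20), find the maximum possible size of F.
max |F| = C(155, 9) = 112320215956025

Erdős-Ko-Rado (1961): when n ≥ 2k, max |F| = C(n−1, k−1). The bound is attained by the star {A : i ∈ A} for any fixed i ∈ [n]. Here C(156−1, 10−1) = C(155, 9) = 112320215956025.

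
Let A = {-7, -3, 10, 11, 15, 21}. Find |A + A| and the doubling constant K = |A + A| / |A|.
K = |A + A| / |A| = 20/6 = 10/3

Enumerate A + A = {a + b : a, b ∈ A}. With |A| = 6, there are |A|^2 = 36 ordered sum pairs; collecting distinct values, A + A = {-14, -10, -6, 3, 4, 7, 8, 12, 14, 18, 20, 21, 22, 25, 26, 30, 31, 32, 36, 42}, so |A + A| = 20. Thus K = 20/6 = 10/3. For comparison, the minimum possible |A + A| over all 6-element sets is 2·6 − 1 = 11 (so min K = 11/6), attained only by arithmetic progressions.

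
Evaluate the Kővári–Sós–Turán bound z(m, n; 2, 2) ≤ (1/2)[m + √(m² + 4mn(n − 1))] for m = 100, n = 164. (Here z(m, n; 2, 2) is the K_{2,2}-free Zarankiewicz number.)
z(100, 164; 2, 2) ≤ (1/2)[100 + √(100² + 4·100·164·163)] = (1/2)[100 + √10702800] = 1685.7567

Kővári–Sós–Turán: let r_1, ..., r_100 be the row sums and z = Σ r_i the total number of 1s. Each pair of columns can share at most one row with both entries 1 (else a 2×2 all-ones block appears), so Σ_i C(r_i, 2) ≤ C(164, 2) = 13366. By convexity Σ_i C(r_i, 2) ≥ 100·C(z/100, 2) = z(z − 100)/(2·100), giving z² − 100z − 100·164·163 ≤ 0 and hence z ≤ (1/2)[100 + √(10000 + 4·2673200)] = (1/2)[100 + √10702800] ≈ (1/2)(100 + 3271.5134) = 1685.7567.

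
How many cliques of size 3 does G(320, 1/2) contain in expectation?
E[# K_3] = C(320, 3) · (1/2)^C(3, 2) = 5410240 / 2^3 = 676280

For each 3-subset S of vertices (there are C(320, 3) = 5410240 such S), let X_S = 1 if S induces a K_3 (all C(3, 2) = 3 edges present). Then P(X_S = 1) = (1/2)^3 = 1/8. By linearity of expectation, E[# K_3] = C(320, 3) · (1/2)^3 = 5410240 / 8 = 676280.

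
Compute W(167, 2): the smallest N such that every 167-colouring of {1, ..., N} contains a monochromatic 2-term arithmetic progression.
W(167, 2) = 167 + 1 = 168

A 2-term AP is any pair of integers, so a monochromatic 2-AP exists iff some colour is used at least twice. With 167 colours, the colouring i ↦ i on {1, ..., 167} uses each colour once, avoiding any monochromatic pair, so W(167, 2) > 167. For {1, ..., 168}, pigeonhole forces two integers of the same colour, which form a monochromatic 2-AP. Hence W(167, 2) = 168.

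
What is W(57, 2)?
W(57, 2) = 57 + 1 = 58

A 2-term AP is any pair of integers, so a monochromatic 2-AP exists iff some colour is used at least twice. With 57 colours, the colouring i ↦ i on {1, ..., 57} uses each colour once, avoiding any monochromatic pair, so W(57, 2) > 57. For {1, ..., 58}, pigeonhole forces two integers of the same colour, which form a monochromatic 2-AP. Hence W(57, 2) = 58.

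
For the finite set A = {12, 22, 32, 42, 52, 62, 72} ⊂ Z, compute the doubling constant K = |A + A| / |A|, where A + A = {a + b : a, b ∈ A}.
K = |A + A| / |A| = 13/7

Enumerate A + A = {a + b : a, b ∈ A}. With |A| = 7, there are |A|^2 = 49 ordered sum pairs; collecting distinct values, A + A = {24, 34, 44, 54, 64, 74, 84, 94, 104, 114, 124, 134, 144}, so |A + A| = 13. Thus K = 13/7. Here |A + A| = 2|A| − 1 = 13, the minimum possible — so K = 13/7 is minimal, which holds iff A is an arithmetic progression.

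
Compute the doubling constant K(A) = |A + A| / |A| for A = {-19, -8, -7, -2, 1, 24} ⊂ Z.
K = |A + A| / |A| = 21/6 = 7/2

Enumerate A + A = {a + b : a, b ∈ A}. With |A| = 6, there are |A|^2 = 36 ordered sum pairs; collecting distinct values, A + A = {-38, -27, -26, -21, -18, -16, -15, -14, -10, -9, -7, -6, -4, -1, 2, 5, 16, 17, 22, 25, 48}, so |A + A| = 21. Thus K = 21/6 = 7/2. For comparison, the minimum possible |A + A| over all 6-element sets is 2·6 − 1 = 11 (so min K = 11/6), attained only by arithmetic progressions.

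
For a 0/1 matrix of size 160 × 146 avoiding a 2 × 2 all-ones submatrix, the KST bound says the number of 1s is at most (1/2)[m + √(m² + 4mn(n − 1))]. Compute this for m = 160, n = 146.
z(160, 146; 2, 2) ≤ (1/2)[160 + √(160² + 4·160·146·145)] = (1/2)[160 + √13574400] = 1922.1726

Kővári–Sós–Turán: let r_1, ..., r_160 be the row sums and z = Σ r_i the total number of 1s. Each pair of columns can share at most one row with both entries 1 (else a 2×2 all-ones block appears), so Σ_i C(r_i, 2) ≤ C(146, 2) = 10585. By convexity Σ_i C(r_i, 2) ≥ 160·C(z/160, 2) = z(z − 160)/(2·160), giving z² − 160z − 160·146·145 ≤ 0 and hence z ≤ (1/2)[160 + √(25600 + 4·3387200)] = (1/2)[160 + √13574400] ≈ (1/2)(160 + 3684.3453) = 1922.1726.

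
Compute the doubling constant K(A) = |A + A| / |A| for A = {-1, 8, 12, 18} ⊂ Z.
K = |A + A| / |A| = 10/4 = 5/2

Enumerate A + A = {a + b : a, b ∈ A}. With |A| = 4, there are |A|^2 = 16 ordered sum pairs; collecting distinct values, A + A = {-2, 7, 11, 16, 17, 20, 24, 26, 30, 36}, so |A + A| = 10. Thus K = 10/4 = 5/2. For comparison, the minimum possible |A + A| over all 4-element sets is 2·4 − 1 = 7 (so min K = 7/4), attained only by arithmetic progressions.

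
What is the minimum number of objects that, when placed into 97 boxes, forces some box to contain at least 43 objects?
n = (43 − 1)·97 + 1 = 4075

By the generalised pigeonhole principle, to guarantee some box contains ≥ r objects we need more than (r − 1) · k objects total. Threshold: n = (r − 1) · k + 1. With r = 43 and k = 97: n = 42 · 97 + 1 = 4074 + 1 = 4075. For n = 4074 = 42 · 97, we can put exactly 42 objects in every box, avoiding 43 in any single one — so 4075 is tight.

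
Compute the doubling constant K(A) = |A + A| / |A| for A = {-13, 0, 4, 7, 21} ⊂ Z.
K = |A + A| / |A| = 14/5

Enumerate A + A = {a + b : a, b ∈ A}. With |A| = 5, there are |A|^2 = 25 ordered sum pairs; collecting distinct values, A + A = {-26, -13, -9, -6, 0, 4, 7, 8, 11, 14, 21, 25, 28, 42}, so |A + A| = 14. Thus K = 14/5. For comparison, the minimum possible |A + A| over all 5-element sets is 2·5 − 1 = 9 (so min K = 9/5), attained only by arithmetic progressions.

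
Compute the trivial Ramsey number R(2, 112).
R(2, 112) = 112

R(2, k) = k for all k ≥ 2: in a 2-colouring of K_k, either some edge is red (a red K_2) or all edges are blue (a blue K_k). And K_{111} coloured all-blue has no blue K_112, so R(2, 112) > 111. Hence R(2, 112) = 112.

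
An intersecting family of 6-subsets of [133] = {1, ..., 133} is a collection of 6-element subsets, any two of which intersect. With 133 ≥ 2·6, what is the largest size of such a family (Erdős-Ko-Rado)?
max |F| = C(132, 5) = 309319296

The Erdős-Ko-Rado theorem states: for n ≥ 2k, an intersecting family of k-subsets of an n-element set has size at most C(n − 1, k − 1), with equality for 'star' families {A ⊆ [n] : |A| = k, i ∈ A} (fix an element i). For n = 133, k = 6: C(132, 5) = 309319296.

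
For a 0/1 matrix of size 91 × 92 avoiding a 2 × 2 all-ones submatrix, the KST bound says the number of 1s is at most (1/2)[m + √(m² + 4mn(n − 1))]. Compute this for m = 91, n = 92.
z(91, 92; 2, 2) ≤ (1/2)[91 + √(91² + 4·91·92·91)] = (1/2)[91 + √3055689] = 919.5265

Kővári–Sós–Turán: let r_1, ..., r_91 be the row sums and z = Σ r_i the total number of 1s. Each pair of columns can share at most one row with both entries 1 (else a 2×2 all-ones block appears), so Σ_i C(r_i, 2) ≤ C(92, 2) = 4186. By convexity Σ_i C(r_i, 2) ≥ 91·C(z/91, 2) = z(z − 91)/(2·91), giving z² − 91z − 91·92·91 ≤ 0 and hence z ≤ (1/2)[91 + √(8281 + 4·761852)] = (1/2)[91 + √3055689] ≈ (1/2)(91 + 1748.0529) = 919.5265.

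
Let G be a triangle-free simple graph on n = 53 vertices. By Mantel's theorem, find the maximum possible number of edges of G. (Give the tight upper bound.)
ex(53, K_3) = ⌊53^2/4⌋ = 702

Mantel (1907): a triangle-free graph on n vertices has at most ⌊n^2/4⌋ edges, with equality for the complete bipartite graph K_{⌊n/2⌋, ⌈n/2⌉}. For n = 53: ⌊53^2/4⌋ = ⌊2809/4⌋ = 702. The extremal graph is K_{26, 27}, which has 26·27 = 702 edges.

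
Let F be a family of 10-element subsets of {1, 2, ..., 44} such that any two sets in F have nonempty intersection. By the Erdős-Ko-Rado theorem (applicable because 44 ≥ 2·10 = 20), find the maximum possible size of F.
max |F| = C(43, 9) = 563921995

Erdős-Ko-Rado (1961): when n ≥ 2k, max |F| = C(n−1, k−1). The bound is attained by the star {A : i ∈ A} for any fixed i ∈ [n]. Here C(44−1, 10−1) = C(43, 9) = 563921995.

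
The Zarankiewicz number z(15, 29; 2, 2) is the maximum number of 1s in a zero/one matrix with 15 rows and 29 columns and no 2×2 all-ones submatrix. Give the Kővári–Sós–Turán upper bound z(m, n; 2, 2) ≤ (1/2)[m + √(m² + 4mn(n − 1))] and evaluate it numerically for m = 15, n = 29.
z(15, 29; 2, 2) ≤ (1/2)[15 + √(15² + 4·15·29·28)] = (1/2)[15 + √48945] = 118.1176

Kővári–Sós–Turán: let r_1, ..., r_15 be the row sums and z = Σ r_i the total number of 1s. Each pair of columns can share at most one row with both entries 1 (else a 2×2 all-ones block appears), so Σ_i C(r_i, 2) ≤ C(29, 2) = 406. By convexity Σ_i C(r_i, 2) ≥ 15·C(z/15, 2) = z(z − 15)/(2·15), giving z² − 15z − 15·29·28 ≤ 0 and hence z ≤ (1/2)[15 + √(225 + 4·12180)] = (1/2)[15 + √48945] ≈ (1/2)(15 + 221.2352) = 118.1176.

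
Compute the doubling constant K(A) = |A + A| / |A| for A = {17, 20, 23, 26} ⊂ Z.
K = |A + A| / |A| = 7/4

Enumerate A + A = {a + b : a, b ∈ A}. With |A| = 4, there are |A|^2 = 16 ordered sum pairs; collecting distinct values, A + A = {34, 37, 40, 43, 46, 49, 52}, so |A + A| = 7. Thus K = 7/4. Here |A + A| = 2|A| − 1 = 7, the minimum possible — so K = 7/4 is minimal, which holds iff A is an arithmetic progression.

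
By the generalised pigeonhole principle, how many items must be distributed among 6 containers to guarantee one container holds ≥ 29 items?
n = (29 − 1)·6 + 1 = 169

By the generalised pigeonhole principle, to guarantee some box contains ≥ r objects we need more than (r − 1) · k objects total. Threshold: n = (r − 1) · k + 1. With r = 29 and k = 6: n = 28 · 6 + 1 = 168 + 1 = 169. For n = 168 = 28 · 6, we can put exactly 28 objects in every box, avoiding 29 in any single one — so 169 is tight.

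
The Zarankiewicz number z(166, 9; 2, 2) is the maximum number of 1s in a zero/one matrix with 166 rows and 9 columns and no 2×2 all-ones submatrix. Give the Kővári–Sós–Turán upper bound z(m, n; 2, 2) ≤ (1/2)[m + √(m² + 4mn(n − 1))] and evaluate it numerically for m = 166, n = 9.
z(166, 9; 2, 2) ≤ (1/2)[166 + √(166² + 4·166·9·8)] = (1/2)[166 + √75364] = 220.2625

Kővári–Sós–Turán: let r_1, ..., r_166 be the row sums and z = Σ r_i the total number of 1s. Each pair of columns can share at most one row with both entries 1 (else a 2×2 all-ones block appears), so Σ_i C(r_i, 2) ≤ C(9, 2) = 36. By convexity Σ_i C(r_i, 2) ≥ 166·C(z/166, 2) = z(z − 166)/(2·166), giving z² − 166z − 166·9·8 ≤ 0 and hence z ≤ (1/2)[166 + √(27556 + 4·11952)] = (1/2)[166 + √75364] ≈ (1/2)(166 + 274.525) = 220.2625.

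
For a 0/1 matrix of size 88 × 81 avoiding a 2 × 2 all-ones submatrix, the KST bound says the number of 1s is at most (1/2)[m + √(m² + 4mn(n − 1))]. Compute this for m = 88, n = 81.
z(88, 81; 2, 2) ≤ (1/2)[88 + √(88² + 4·88·81·80)] = (1/2)[88 + √2288704] = 800.4232

Kővári–Sós–Turán: let r_1, ..., r_88 be the row sums and z = Σ r_i the total number of 1s. Each pair of columns can share at most one row with both entries 1 (else a 2×2 all-ones block appears), so Σ_i C(r_i, 2) ≤ C(81, 2) = 3240. By convexity Σ_i C(r_i, 2) ≥ 88·C(z/88, 2) = z(z − 88)/(2·88), giving z² − 88z − 88·81·80 ≤ 0 and hence z ≤ (1/2)[88 + √(7744 + 4·570240)] = (1/2)[88 + √2288704] ≈ (1/2)(88 + 1512.8463) = 800.4232.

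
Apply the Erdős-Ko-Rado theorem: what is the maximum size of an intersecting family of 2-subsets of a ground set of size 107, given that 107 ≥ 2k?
max |F| = C(106, 1) = 106

The Erdős-Ko-Rado theorem states: for n ≥ 2k, an intersecting family of k-subsets of an n-element set has size at most C(n − 1, k − 1), with equality for 'star' families {A ⊆ [n] : |A| = k, i ∈ A} (fix an element i). For n = 107, k = 2: C(106, 1) = 106.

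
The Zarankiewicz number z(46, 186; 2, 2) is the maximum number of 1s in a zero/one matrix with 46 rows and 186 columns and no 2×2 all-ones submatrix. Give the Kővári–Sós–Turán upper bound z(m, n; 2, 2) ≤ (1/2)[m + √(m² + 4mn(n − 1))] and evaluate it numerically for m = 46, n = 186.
z(46, 186; 2, 2) ≤ (1/2)[46 + √(46² + 4·46·186·185)] = (1/2)[46 + √6333556] = 1281.3279

Kővári–Sós–Turán: let r_1, ..., r_46 be the row sums and z = Σ r_i the total number of 1s. Each pair of columns can share at most one row with both entries 1 (else a 2×2 all-ones block appears), so Σ_i C(r_i, 2) ≤ C(186, 2) = 17205. By convexity Σ_i C(r_i, 2) ≥ 46·C(z/46, 2) = z(z − 46)/(2·46), giving z² − 46z − 46·186·185 ≤ 0 and hence z ≤ (1/2)[46 + √(2116 + 4·1582860)] = (1/2)[46 + √6333556] ≈ (1/2)(46 + 2516.6557) = 1281.3279.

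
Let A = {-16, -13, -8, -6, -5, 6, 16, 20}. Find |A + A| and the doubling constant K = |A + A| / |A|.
K = |A + A| / |A| = 32/8 = 4

Enumerate A + A = {a + b : a, b ∈ A}. With |A| = 8, there are |A|^2 = 64 ordered sum pairs; collecting distinct values, A + A = {-32, -29, -26, -24, -22, -21, -19, -18, -16, -14, -13, -12, -11, -10, -7, -2, 0, 1, 3, 4, 7, 8, 10, 11, 12, 14, 15, 22, 26, 32, 36, 40}, so |A + A| = 32. Thus K = 32/8 = 4. For comparison, the minimum possible |A + A| over all 8-element sets is 2·8 − 1 = 15 (so min K = 15/8), attained only by arithmetic progressions.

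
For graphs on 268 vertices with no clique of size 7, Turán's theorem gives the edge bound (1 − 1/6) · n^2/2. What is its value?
Turán density bound = (5/6) · 268^2/2 = 89780/3 ≈ 29926.6667

Turán's theorem: ex(n, K_{r+1}) is achieved by the complete r-partite Turán graph T(n, r) with parts as balanced as possible, and is at most (1 − 1/r) · n^2/2. For r = 6, n = 268: the density bound is (5/6) · 71824/2 = 89780/3 ≈ 29926.6667. The integer-valued extremum is e(T(268, 6)) = 29926, which is strictly less than the density bound 89780/3 since 6 ∤ 268 (the parts of T(268, 6) cannot all be equal).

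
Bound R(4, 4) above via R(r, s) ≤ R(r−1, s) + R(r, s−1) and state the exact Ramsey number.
R(4, 4) ≤ R(3, 4) + R(4, 3) = 9 + 9 = 18; exact value R(4, 4) = 18.

The Erdős–Szekeres recurrence R(r, s) ≤ R(r−1, s) + R(r, s−1) applied to (r, s) = (4, 4) gives
  R(4, 4) ≤ R(3, 4) + R(4, 3) = 9 + 9 = 18.
(Recall R(2, k) = k and R is symmetric.) Here the recurrence bound is tight: a matching lower-bound construction on K_{17} shows R(4, 4) > 17, so R(4, 4) = 18 exactly.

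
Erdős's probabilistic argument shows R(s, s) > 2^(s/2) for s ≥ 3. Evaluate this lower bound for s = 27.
2^(27/2) = 11585.2375; so R(27, 27) > 11585.2375

Colour each edge of K_n uniformly at random with red/blue. The expected number of monochromatic K_27 is C(n, 27) · 2 · 2^(−C(27,2)). If C(n, 27) · 2^(1 − C(27,2)) < 1, then with positive probability no monochromatic K_27 exists, so R(27, 27) > n. The standard estimate C(n, 27) ≤ n^27/27! shows this inequality holds whenever n ≤ 2^(27/2) (since 27! · 2^(C(27,2) − 1) > 2^(27^2/2) ≥ n^27). Hence R(27, 27) > 2^(27/2) = 11585.2375.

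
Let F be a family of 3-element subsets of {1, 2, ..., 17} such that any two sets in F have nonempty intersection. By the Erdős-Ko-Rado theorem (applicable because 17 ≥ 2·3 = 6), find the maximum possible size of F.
max |F| = C(16, 2) = 120

Erdős-Ko-Rado (1961): when n ≥ 2k, max |F| = C(n−1, k−1). The bound is attained by the star {A : i ∈ A} for any fixed i ∈ [n]. Here C(17−1, 3−1) = C(16, 2) = 120.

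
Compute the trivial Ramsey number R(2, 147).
R(2, 147) = 147

R(2, k) = k for all k ≥ 2: in a 2-colouring of K_k, either some edge is red (a red K_2) or all edges are blue (a blue K_k). And K_{146} coloured all-blue has no blue K_147, so R(2, 147) > 146. Hence R(2, 147) = 147.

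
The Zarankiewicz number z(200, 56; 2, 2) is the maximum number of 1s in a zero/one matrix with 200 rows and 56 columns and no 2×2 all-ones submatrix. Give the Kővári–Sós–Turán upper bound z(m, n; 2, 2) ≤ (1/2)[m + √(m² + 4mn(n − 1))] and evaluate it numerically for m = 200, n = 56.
z(200, 56; 2, 2) ≤ (1/2)[200 + √(200² + 4·200·56·55)] = (1/2)[200 + √2504000] = 891.2016

Kővári–Sós–Turán: let r_1, ..., r_200 be the row sums and z = Σ r_i the total number of 1s. Each pair of columns can share at most one row with both entries 1 (else a 2×2 all-ones block appears), so Σ_i C(r_i, 2) ≤ C(56, 2) = 1540. By convexity Σ_i C(r_i, 2) ≥ 200·C(z/200, 2) = z(z − 200)/(2·200), giving z² − 200z − 200·56·55 ≤ 0 and hence z ≤ (1/2)[200 + √(40000 + 4·616000)] = (1/2)[200 + √2504000] ≈ (1/2)(200 + 1582.4032) = 891.2016.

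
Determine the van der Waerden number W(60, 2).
W(60, 2) = 60 + 1 = 61

A 2-term AP is any pair of integers, so a monochromatic 2-AP exists iff some colour is used at least twice. With 60 colours, the colouring i ↦ i on {1, ..., 60} uses each colour once, avoiding any monochromatic pair, so W(60, 2) > 60. For {1, ..., 61}, pigeonhole forces two integers of the same colour, which form a monochromatic 2-AP. Hence W(60, 2) = 61.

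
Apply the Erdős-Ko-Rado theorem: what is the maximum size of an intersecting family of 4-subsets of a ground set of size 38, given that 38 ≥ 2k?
max |F| = C(37, 3) = 7770

Erdős-Ko-Rado (1961): when n ≥ 2k, max |F| = C(n−1, k−1). The bound is attained by the star {A : i ∈ A} for any fixed i ∈ [n]. Here C(38−1, 4−1) = C(37, 3) = 7770.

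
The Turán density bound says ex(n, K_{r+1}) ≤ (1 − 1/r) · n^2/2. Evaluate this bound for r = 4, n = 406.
Turán density bound = (3/4) · 406^2/2 = 123627/2 ≈ 61813.5

Turán's theorem: ex(n, K_{r+1}) is achieved by the complete r-partite Turán graph T(n, r) with parts as balanced as possible, and is at most (1 − 1/r) · n^2/2. For r = 4, n = 406: the density bound is (3/4) · 164836/2 = 123627/2 ≈ 61813.5. The integer-valued extremum is e(T(406, 4)) = 61813, which is strictly less than the density bound 123627/2 since 4 ∤ 406 (the parts of T(406, 4) cannot all be equal).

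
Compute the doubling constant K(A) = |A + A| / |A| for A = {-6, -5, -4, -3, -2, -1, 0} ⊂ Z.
K = |A + A| / |A| = 13/7

Enumerate A + A = {a + b : a, b ∈ A}. With |A| = 7, there are |A|^2 = 49 ordered sum pairs; collecting distinct values, A + A = {-12, -11, -10, -9, -8, -7, -6, -5, -4, -3, -2, -1, 0}, so |A + A| = 13. Thus K = 13/7. Here |A + A| = 2|A| − 1 = 13, the minimum possible — so K = 13/7 is minimal, which holds iff A is an arithmetic progression.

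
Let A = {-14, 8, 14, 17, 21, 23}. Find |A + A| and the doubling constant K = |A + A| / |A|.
K = |A + A| / |A| = 20/6 = 10/3

Enumerate A + A = {a + b : a, b ∈ A}. With |A| = 6, there are |A|^2 = 36 ordered sum pairs; collecting distinct values, A + A = {-28, -6, 0, 3, 7, 9, 16, 22, 25, 28, 29, 31, 34, 35, 37, 38, 40, 42, 44, 46}, so |A + A| = 20. Thus K = 20/6 = 10/3. For comparison, the minimum possible |A + A| over all 6-element sets is 2·6 − 1 = 11 (so min K = 11/6), attained only by arithmetic progressions.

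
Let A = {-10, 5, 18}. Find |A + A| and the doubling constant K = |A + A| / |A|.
K = |A + A| / |A| = 6/3 = 2

Enumerate A + A = {a + b : a, b ∈ A}. With |A| = 3, there are |A|^2 = 9 ordered sum pairs; collecting distinct values, A + A = {-20, -5, 8, 10, 23, 36}, so |A + A| = 6. Thus K = 6/3 = 2. For comparison, the minimum possible |A + A| over all 3-element sets is 2·3 − 1 = 5 (so min K = 5/3), attained only by arithmetic progressions.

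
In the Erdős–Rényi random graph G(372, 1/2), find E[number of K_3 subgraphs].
E[# K_3] = C(372, 3) · (1/2)^C(3, 2) = 8510740 / 2^3 = 2127685/2 = 1063842.5

For each 3-subset S of vertices (there are C(372, 3) = 8510740 such S), let X_S = 1 if S induces a K_3 (all C(3, 2) = 3 edges present). Then P(X_S = 1) = (1/2)^3 = 1/8. By linearity of expectation, E[# K_3] = C(372, 3) · (1/2)^3 = 8510740 / 8 = 2127685/2 = 1063842.5.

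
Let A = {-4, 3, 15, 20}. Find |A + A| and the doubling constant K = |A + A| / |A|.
K = |A + A| / |A| = 10/4 = 5/2

Enumerate A + A = {a + b : a, b ∈ A}. With |A| = 4, there are |A|^2 = 16 ordered sum pairs; collecting distinct values, A + A = {-8, -1, 6, 11, 16, 18, 23, 30, 35, 40}, so |A + A| = 10. Thus K = 10/4 = 5/2. For comparison, the minimum possible |A + A| over all 4-element sets is 2·4 − 1 = 7 (so min K = 7/4), attained only by arithmetic progressions.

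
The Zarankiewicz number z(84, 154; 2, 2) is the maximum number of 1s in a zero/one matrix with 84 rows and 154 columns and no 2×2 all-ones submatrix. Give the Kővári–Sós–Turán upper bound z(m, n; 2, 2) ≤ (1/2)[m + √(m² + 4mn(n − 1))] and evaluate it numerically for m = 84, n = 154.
z(84, 154; 2, 2) ≤ (1/2)[84 + √(84² + 4·84·154·153)] = (1/2)[84 + √7923888] = 1449.4701

Kővári–Sós–Turán: let r_1, ..., r_84 be the row sums and z = Σ r_i the total number of 1s. Each pair of columns can share at most one row with both entries 1 (else a 2×2 all-ones block appears), so Σ_i C(r_i, 2) ≤ C(154, 2) = 11781. By convexity Σ_i C(r_i, 2) ≥ 84·C(z/84, 2) = z(z − 84)/(2·84), giving z² − 84z − 84·154·153 ≤ 0 and hence z ≤ (1/2)[84 + √(7056 + 4·1979208)] = (1/2)[84 + √7923888] ≈ (1/2)(84 + 2814.9401) = 1449.4701.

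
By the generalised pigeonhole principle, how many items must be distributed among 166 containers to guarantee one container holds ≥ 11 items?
n = (11 − 1)·166 + 1 = 1661

By the generalised pigeonhole principle, to guarantee some box contains ≥ r objects we need more than (r − 1) · k objects total. Threshold: n = (r − 1) · k + 1. With r = 11 and k = 166: n = 10 · 166 + 1 = 1660 + 1 = 1661. For n = 1660 = 10 · 166, we can put exactly 10 objects in every box, avoiding 11 in any single one — so 1661 is tight.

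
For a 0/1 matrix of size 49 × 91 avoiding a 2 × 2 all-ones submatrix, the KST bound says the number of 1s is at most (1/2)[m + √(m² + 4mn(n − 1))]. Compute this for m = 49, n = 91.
z(49, 91; 2, 2) ≤ (1/2)[49 + √(49² + 4·49·91·90)] = (1/2)[49 + √1607641] = 658.4639

Kővári–Sós–Turán: let r_1, ..., r_49 be the row sums and z = Σ r_i the total number of 1s. Each pair of columns can share at most one row with both entries 1 (else a 2×2 all-ones block appears), so Σ_i C(r_i, 2) ≤ C(91, 2) = 4095. By convexity Σ_i C(r_i, 2) ≥ 49·C(z/49, 2) = z(z − 49)/(2·49), giving z² − 49z − 49·91·90 ≤ 0 and hence z ≤ (1/2)[49 + √(2401 + 4·401310)] = (1/2)[49 + √1607641] ≈ (1/2)(49 + 1267.9278) = 658.4639.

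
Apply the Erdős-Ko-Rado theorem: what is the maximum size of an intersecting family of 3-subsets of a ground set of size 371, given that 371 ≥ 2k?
max |F| = C(370, 2) = 68265

The Erdős-Ko-Rado theorem states: for n ≥ 2k, an intersecting family of k-subsets of an n-element set has size at most C(n − 1, k − 1), with equality for 'star' families {A ⊆ [n] : |A| = k, i ∈ A} (fix an element i). For n = 371, k = 3: C(370, 2) = 68265.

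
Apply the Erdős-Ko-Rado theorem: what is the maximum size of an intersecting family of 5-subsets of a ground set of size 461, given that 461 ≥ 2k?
max |F| = C(460, 4) = 1841369535

The Erdős-Ko-Rado theorem states: for n ≥ 2k, an intersecting family of k-subsets of an n-element set has size at most C(n − 1, k − 1), with equality for 'star' families {A ⊆ [n] : |A| = k, i ∈ A} (fix an element i). For n = 461, k = 5: C(460, 4) = 1841369535.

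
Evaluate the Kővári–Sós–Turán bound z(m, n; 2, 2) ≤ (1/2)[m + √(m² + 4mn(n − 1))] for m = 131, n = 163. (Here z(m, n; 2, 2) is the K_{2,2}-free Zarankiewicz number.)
z(131, 163; 2, 2) ≤ (1/2)[131 + √(131² + 4·131·163·162)] = (1/2)[131 + √13853905] = 1926.5417

Kővári–Sós–Turán: let r_1, ..., r_131 be the row sums and z = Σ r_i the total number of 1s. Each pair of columns can share at most one row with both entries 1 (else a 2×2 all-ones block appears), so Σ_i C(r_i, 2) ≤ C(163, 2) = 13203. By convexity Σ_i C(r_i, 2) ≥ 131·C(z/131, 2) = z(z − 131)/(2·131), giving z² − 131z − 131·163·162 ≤ 0 and hence z ≤ (1/2)[131 + √(17161 + 4·3459186)] = (1/2)[131 + √13853905] ≈ (1/2)(131 + 3722.0834) = 1926.5417.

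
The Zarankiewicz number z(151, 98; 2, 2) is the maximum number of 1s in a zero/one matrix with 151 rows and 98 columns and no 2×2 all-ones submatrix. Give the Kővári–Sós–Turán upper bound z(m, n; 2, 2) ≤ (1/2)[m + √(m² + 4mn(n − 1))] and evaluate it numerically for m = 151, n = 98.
z(151, 98; 2, 2) ≤ (1/2)[151 + √(151² + 4·151·98·97)] = (1/2)[151 + √5764425] = 1275.9608

Kővári–Sós–Turán: let r_1, ..., r_151 be the row sums and z = Σ r_i the total number of 1s. Each pair of columns can share at most one row with both entries 1 (else a 2×2 all-ones block appears), so Σ_i C(r_i, 2) ≤ C(98, 2) = 4753. By convexity Σ_i C(r_i, 2) ≥ 151·C(z/151, 2) = z(z − 151)/(2·151), giving z² − 151z − 151·98·97 ≤ 0 and hence z ≤ (1/2)[151 + √(22801 + 4·1435406)] = (1/2)[151 + √5764425] ≈ (1/2)(151 + 2400.9217) = 1275.9608.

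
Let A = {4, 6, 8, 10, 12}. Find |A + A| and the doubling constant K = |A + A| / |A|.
K = |A + A| / |A| = 9/5

Enumerate A + A = {a + b : a, b ∈ A}. With |A| = 5, there are |A|^2 = 25 ordered sum pairs; collecting distinct values, A + A = {8, 10, 12, 14, 16, 18, 20, 22, 24}, so |A + A| = 9. Thus K = 9/5. Here |A + A| = 2|A| − 1 = 9, the minimum possible — so K = 9/5 is minimal, which holds iff A is an arithmetic progression.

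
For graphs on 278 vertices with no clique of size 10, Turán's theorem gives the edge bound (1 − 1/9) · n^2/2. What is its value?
Turán density bound = (8/9) · 278^2/2 = 309136/9 ≈ 34348.4444

Turán's theorem: ex(n, K_{r+1}) is achieved by the complete r-partite Turán graph T(n, r) with parts as balanced as possible, and is at most (1 − 1/r) · n^2/2. For r = 9, n = 278: the density bound is (8/9) · 77284/2 = 309136/9 ≈ 34348.4444. The integer-valued extremum is e(T(278, 9)) = 34348, which is strictly less than the density bound 309136/9 since 9 ∤ 278 (the parts of T(278, 9) cannot all be equal).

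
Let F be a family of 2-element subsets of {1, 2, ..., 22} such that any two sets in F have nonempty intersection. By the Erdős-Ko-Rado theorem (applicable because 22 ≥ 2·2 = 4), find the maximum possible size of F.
max |F| = C(21, 1) = 21

Erdős-Ko-Rado (1961): when n ≥ 2k, max |F| = C(n−1, k−1). The bound is attained by the star {A : i ∈ A} for any fixed i ∈ [n]. Here C(22−1, 2−1) = C(21, 1) = 21.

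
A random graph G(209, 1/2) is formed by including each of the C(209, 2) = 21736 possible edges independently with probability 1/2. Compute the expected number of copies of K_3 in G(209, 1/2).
E[# K_3] = C(209, 3) · (1/2)^C(3, 2) = 1499784 / 2^3 = 187473

For each 3-subset S of vertices (there are C(209, 3) = 1499784 such S), let X_S = 1 if S induces a K_3 (all C(3, 2) = 3 edges present). Then P(X_S = 1) = (1/2)^3 = 1/8. By linearity of expectation, E[# K_3] = C(209, 3) · (1/2)^3 = 1499784 / 8 = 187473.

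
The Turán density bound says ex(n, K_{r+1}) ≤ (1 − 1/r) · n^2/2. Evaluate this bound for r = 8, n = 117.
Turán density bound = (7/8) · 117^2/2 = 95823/16 ≈ 5988.9375

Turán's theorem: ex(n, K_{r+1}) is achieved by the complete r-partite Turán graph T(n, r) with parts as balanced as possible, and is at most (1 − 1/r) · n^2/2. For r = 8, n = 117: the density bound is (7/8) · 13689/2 = 95823/16 ≈ 5988.9375. The integer-valued extremum is e(T(117, 8)) = 5988, which is strictly less than the density bound 95823/16 since 8 ∤ 117 (the parts of T(117, 8) cannot all be equal).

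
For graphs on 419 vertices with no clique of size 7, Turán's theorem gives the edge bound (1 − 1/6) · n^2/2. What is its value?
Turán density bound = (5/6) · 419^2/2 = 877805/12 ≈ 73150.4167

Turán's theorem: ex(n, K_{r+1}) is achieved by the complete r-partite Turán graph T(n, r) with parts as balanced as possible, and is at most (1 − 1/r) · n^2/2. For r = 6, n = 419: the density bound is (5/6) · 175561/2 = 877805/12 ≈ 73150.4167. The integer-valued extremum is e(T(419, 6)) = 73150, which is strictly less than the density bound 877805/12 since 6 ∤ 419 (the parts of T(419, 6) cannot all be equal).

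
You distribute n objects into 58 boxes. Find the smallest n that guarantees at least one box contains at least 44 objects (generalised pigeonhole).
n = (44 − 1)·58 + 1 = 2495

By the generalised pigeonhole principle, to guarantee some box contains ≥ r objects we need more than (r − 1) · k objects total. Threshold: n = (r − 1) · k + 1. With r = 44 and k = 58: n = 43 · 58 + 1 = 2494 + 1 = 2495. For n = 2494 = 43 · 58, we can put exactly 43 objects in every box, avoiding 44 in any single one — so 2495 is tight.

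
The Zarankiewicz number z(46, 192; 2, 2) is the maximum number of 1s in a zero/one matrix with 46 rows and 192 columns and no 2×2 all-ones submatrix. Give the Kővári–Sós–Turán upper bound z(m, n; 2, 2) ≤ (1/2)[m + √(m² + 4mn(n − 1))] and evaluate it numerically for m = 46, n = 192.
z(46, 192; 2, 2) ≤ (1/2)[46 + √(46² + 4·46·192·191)] = (1/2)[46 + √6749764] = 1322.0154

Kővári–Sós–Turán: let r_1, ..., r_46 be the row sums and z = Σ r_i the total number of 1s. Each pair of columns can share at most one row with both entries 1 (else a 2×2 all-ones block appears), so Σ_i C(r_i, 2) ≤ C(192, 2) = 18336. By convexity Σ_i C(r_i, 2) ≥ 46·C(z/46, 2) = z(z − 46)/(2·46), giving z² − 46z − 46·192·191 ≤ 0 and hence z ≤ (1/2)[46 + √(2116 + 4·1686912)] = (1/2)[46 + √6749764] ≈ (1/2)(46 + 2598.0308) = 1322.0154.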